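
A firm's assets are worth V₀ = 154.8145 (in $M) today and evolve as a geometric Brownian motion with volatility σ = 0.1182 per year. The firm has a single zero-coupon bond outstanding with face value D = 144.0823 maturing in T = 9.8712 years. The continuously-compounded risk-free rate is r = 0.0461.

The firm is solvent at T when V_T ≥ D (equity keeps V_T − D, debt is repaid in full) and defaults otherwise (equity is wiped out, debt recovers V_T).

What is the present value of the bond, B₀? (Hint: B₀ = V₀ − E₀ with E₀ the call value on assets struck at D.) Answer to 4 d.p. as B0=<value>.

d₁ = [ln(V₀/D) + (r + σ²/2)T] / (σ√T)
   = [ln(154.8145/144.0823) + (0.0461 + 0.5·0.1182²)·9.8712] / (0.1182·√9.8712)
   = [0.071843 + 0.524019] / 0.371366 = 1.604512
d₂ = d₁ − σ√T = 1.604512 − 0.371366 = 1.233146
N(d₁) = 0.945699,  N(d₂) = 0.891239,  e^(−rT) = 0.634408
E₀ = V₀·N(d₁) − D·e^(−rT)·N(d₂)
   = 154.8145·0.945699 − 144.0823·0.634408·0.891239 = 64.942443
B₀ = V₀ − E₀ = 154.8145 − 64.942443 = 89.872057

B0=89.8721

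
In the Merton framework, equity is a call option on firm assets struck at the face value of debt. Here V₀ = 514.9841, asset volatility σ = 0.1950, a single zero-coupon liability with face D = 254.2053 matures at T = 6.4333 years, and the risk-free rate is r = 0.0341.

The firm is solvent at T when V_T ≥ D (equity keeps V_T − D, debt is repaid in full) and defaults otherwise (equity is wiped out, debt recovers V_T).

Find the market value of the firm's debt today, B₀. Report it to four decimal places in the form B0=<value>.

B0=202.2655

d₁ = [ln(V₀/D) + (r + σ²/2)T] / (σ√T)
   = [ln(514.9841/254.2053) + (0.0341 + 0.5·0.1950²)·6.4333] / (0.1950·√6.4333)
   = [0.705994 + 0.341689] / 0.494597 = 2.118255
d₂ = d₁ − σ√T = 2.118255 − 0.494597 = 1.623658
N(d₁) = 0.982923,  N(d₂) = 0.947776,  e^(−rT) = 0.803020
E₀ = V₀·N(d₁) − D·e^(−rT)·N(d₂)
   = 514.9841·0.982923 − 254.2053·0.803020·0.947776 = 312.718557
B₀ = V₀ − E₀ = 514.9841 − 312.718557 = 202.265543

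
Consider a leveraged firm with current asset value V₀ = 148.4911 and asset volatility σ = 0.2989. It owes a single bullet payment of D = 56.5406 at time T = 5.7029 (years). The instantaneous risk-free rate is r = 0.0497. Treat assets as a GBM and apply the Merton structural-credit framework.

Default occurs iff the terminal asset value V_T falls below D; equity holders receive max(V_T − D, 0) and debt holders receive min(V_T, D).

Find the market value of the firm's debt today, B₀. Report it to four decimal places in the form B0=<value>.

B0=41.7107

d₁ = [ln(V₀/D) + (r + σ²/2)T] / (σ√T)
   = [ln(148.4911/56.5406) + (0.0497 + 0.5·0.2989²)·5.7029] / (0.2989·√5.7029)
   = [0.965566 + 0.538186] / 0.713795 = 2.106699
d₂ = d₁ − σ√T = 2.106699 − 0.713795 = 1.392903
N(d₁) = 0.982428,  N(d₂) = 0.918176,  e^(−rT) = 0.753193
E₀ = V₀·N(d₁) − D·e^(−rT)·N(d₂)
   = 148.4911·0.982428 − 56.5406·0.753193·0.918176 = 106.780444
B₀ = V₀ − E₀ = 148.4911 − 106.780444 = 41.710656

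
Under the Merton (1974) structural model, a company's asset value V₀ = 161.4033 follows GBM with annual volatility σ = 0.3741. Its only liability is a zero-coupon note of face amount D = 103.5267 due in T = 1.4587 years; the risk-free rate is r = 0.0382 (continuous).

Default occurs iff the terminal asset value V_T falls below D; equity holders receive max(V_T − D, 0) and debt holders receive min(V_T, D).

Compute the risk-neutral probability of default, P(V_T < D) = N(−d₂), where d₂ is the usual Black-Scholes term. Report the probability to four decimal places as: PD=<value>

d₁ = [ln(V₀/D) + (r + σ²/2)T] / (σ√T)
   = [ln(161.4033/103.5267) + (0.0382 + 0.5·0.3741²)·1.4587] / (0.3741·√1.4587)
   = [0.444077 + 0.157795] / 0.451825 = 1.332090
d₂ = d₁ − σ√T = 1.332090 − 0.451825 = 0.880264
risk-neutral PD = N(−d₂) = N(-0.880264) = 0.189358

PD=0.1894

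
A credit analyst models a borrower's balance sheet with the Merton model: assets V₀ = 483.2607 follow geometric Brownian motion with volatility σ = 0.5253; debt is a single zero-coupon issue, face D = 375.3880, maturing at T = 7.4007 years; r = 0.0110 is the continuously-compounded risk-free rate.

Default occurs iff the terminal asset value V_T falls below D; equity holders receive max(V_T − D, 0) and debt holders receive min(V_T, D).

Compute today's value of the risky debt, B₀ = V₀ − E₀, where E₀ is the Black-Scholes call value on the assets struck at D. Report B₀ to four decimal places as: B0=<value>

B0=191.9976

d₁ = [ln(V₀/D) + (r + σ²/2)T] / (σ√T)
   = [ln(483.2607/375.3880) + (0.0110 + 0.5·0.5253²)·7.4007] / (0.5253·√7.4007)
   = [0.252596 + 1.102483] / 1.429038 = 0.948245
d₂ = d₁ − σ√T = 0.948245 − 1.429038 = -0.480793
N(d₁) = 0.828498,  N(d₂) = 0.315332,  e^(−rT) = 0.921818
E₀ = V₀·N(d₁) − D·e^(−rT)·N(d₂)
   = 483.2607·0.828498 − 375.3880·0.921818·0.315332 = 291.263142
B₀ = V₀ − E₀ = 483.2607 − 291.263142 = 191.997558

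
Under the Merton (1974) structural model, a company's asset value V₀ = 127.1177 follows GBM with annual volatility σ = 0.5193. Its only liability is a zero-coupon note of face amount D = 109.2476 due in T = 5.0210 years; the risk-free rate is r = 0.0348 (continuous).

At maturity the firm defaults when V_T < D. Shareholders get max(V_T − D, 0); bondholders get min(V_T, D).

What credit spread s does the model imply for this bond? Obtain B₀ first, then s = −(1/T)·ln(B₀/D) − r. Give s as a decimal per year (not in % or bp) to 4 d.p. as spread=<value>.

spread=0.0856

d₁ = [ln(V₀/D) + (r + σ²/2)T] / (σ√T)
   = [ln(127.1177/109.2476) + (0.0348 + 0.5·0.5193²)·5.0210] / (0.5193·√5.0210)
   = [0.151497 + 0.851744] / 1.163626 = 0.862167
d₂ = d₁ − σ√T = 0.862167 − 1.163626 = -0.301459
N(d₁) = 0.805702,  N(d₂) = 0.381532,  e^(−rT) = 0.839683
E₀ = V₀·N(d₁) − D·e^(−rT)·N(d₂)
   = 127.1177·0.805702 − 109.2476·0.839683·0.381532 = 67.419776
B₀ = V₀ − E₀ = 127.1177 − 67.419776 = 59.697924
spread = −(1/T)·ln(B₀/D) − r = −(1/5.0210)·ln(59.697924/109.2476) − 0.0348 = 0.08555842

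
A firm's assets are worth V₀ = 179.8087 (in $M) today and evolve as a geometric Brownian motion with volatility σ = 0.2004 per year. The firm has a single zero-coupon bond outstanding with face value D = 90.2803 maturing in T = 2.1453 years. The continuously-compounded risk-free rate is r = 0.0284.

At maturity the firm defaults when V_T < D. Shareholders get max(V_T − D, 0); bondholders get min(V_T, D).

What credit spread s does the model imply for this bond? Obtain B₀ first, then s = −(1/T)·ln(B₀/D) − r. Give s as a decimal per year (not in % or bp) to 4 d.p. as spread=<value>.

d₁ = [ln(V₀/D) + (r + σ²/2)T] / (σ√T)
   = [ln(179.8087/90.2803) + (0.0284 + 0.5·0.2004²)·2.1453] / (0.2004·√2.1453)
   = [0.688974 + 0.104004] / 0.293523 = 2.701592
d₂ = d₁ − σ√T = 2.701592 − 0.293523 = 2.408069
N(d₁) = 0.996550,  N(d₂) = 0.991981,  e^(−rT) = 0.940892
E₀ = V₀·N(d₁) − D·e^(−rT)·N(d₂)
   = 179.8087·0.996550 − 90.2803·0.940892·0.991981 = 94.925368
B₀ = V₀ − E₀ = 179.8087 − 94.925368 = 84.883332
spread = −(1/T)·ln(B₀/D) − r = −(1/2.1453)·ln(84.883332/90.2803) − 0.0284 = 0.00033329

spread=0.0003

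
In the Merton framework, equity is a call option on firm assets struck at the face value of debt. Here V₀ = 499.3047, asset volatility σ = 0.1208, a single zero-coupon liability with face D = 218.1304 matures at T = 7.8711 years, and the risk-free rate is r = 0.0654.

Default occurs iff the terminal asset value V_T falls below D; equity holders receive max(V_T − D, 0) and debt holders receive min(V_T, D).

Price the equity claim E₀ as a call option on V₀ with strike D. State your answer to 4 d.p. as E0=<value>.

E0=368.9424

d₁ = [ln(V₀/D) + (r + σ²/2)T] / (σ√T)
   = [ln(499.3047/218.1304) + (0.0654 + 0.5·0.1208²)·7.8711] / (0.1208·√7.8711)
   = [0.828123 + 0.572200] / 0.338910 = 4.131842
d₂ = d₁ − σ√T = 4.131842 − 0.338910 = 3.792932
N(d₁) = 0.999982,  N(d₂) = 0.999926,  e^(−rT) = 0.597638
E₀ = V₀·N(d₁) − D·e^(−rT)·N(d₂)
   = 499.3047·0.999982 − 218.1304·0.597638·0.999926 = 368.942388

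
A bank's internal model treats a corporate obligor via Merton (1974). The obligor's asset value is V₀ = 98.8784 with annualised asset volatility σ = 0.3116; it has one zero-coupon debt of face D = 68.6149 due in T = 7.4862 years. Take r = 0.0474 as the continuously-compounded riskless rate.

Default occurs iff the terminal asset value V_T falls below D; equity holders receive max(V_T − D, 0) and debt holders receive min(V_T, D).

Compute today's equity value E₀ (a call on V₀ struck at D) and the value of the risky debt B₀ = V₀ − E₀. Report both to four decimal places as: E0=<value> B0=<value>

E0=56.9430 B0=41.9354

d₁ = [ln(V₀/D) + (r + σ²/2)T] / (σ√T)
   = [ln(98.8784/68.6149) + (0.0474 + 0.5·0.3116²)·7.4862] / (0.3116·√7.4862)
   = [0.365381 + 0.718281] / 0.852566 = 1.271058
d₂ = d₁ − σ√T = 1.271058 − 0.852566 = 0.418492
N(d₁) = 0.898146,  N(d₂) = 0.662206,  e^(−rT) = 0.701282
E₀ = V₀·N(d₁) − D·e^(−rT)·N(d₂)
   = 98.8784·0.898146 − 68.6149·0.701282·0.662206 = 56.942963
B₀ = V₀ − E₀ = 98.8784 − 56.942963 = 41.935437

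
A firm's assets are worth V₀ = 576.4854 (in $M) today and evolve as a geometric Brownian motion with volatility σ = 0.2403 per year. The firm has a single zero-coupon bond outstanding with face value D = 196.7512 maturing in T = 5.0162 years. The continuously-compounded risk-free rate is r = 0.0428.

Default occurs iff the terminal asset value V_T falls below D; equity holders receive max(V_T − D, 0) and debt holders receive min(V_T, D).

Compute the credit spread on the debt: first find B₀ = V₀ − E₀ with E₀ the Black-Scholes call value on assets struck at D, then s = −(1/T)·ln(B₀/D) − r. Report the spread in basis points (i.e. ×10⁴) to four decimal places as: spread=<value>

spread=5.4663

d₁ = [ln(V₀/D) + (r + σ²/2)T] / (σ√T)
   = [ln(576.4854/196.7512) + (0.0428 + 0.5·0.2403²)·5.0162] / (0.2403·√5.0162)
   = [1.075010 + 0.359521] / 0.538197 = 2.665440
d₂ = d₁ − σ√T = 2.665440 − 0.538197 = 2.127243
N(d₁) = 0.996156,  N(d₂) = 0.983300,  e^(−rT) = 0.806789
E₀ = V₀·N(d₁) − D·e^(−rT)·N(d₂)
   = 576.4854·0.996156 − 196.7512·0.806789·0.983300 = 418.183399
B₀ = V₀ − E₀ = 576.4854 − 418.183399 = 158.302001
spread = −(1/T)·ln(B₀/D) − r = −(1/5.0162)·ln(158.302001/196.7512) − 0.0428 = 0.00054663
in basis points: 0.00054663 × 10⁴ = 5.4663 bp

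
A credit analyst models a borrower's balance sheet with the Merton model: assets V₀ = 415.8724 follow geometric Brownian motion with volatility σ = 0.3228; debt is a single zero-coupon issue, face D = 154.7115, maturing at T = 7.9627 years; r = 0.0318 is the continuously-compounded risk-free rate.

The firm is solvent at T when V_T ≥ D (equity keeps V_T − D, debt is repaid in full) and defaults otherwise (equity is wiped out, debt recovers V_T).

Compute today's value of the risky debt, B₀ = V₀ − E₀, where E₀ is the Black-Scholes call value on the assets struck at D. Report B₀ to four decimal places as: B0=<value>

d₁ = [ln(V₀/D) + (r + σ²/2)T] / (σ√T)
   = [ln(415.8724/154.7115) + (0.0318 + 0.5·0.3228²)·7.9627] / (0.3228·√7.9627)
   = [0.988816 + 0.668070] / 0.910885 = 1.818985
d₂ = d₁ − σ√T = 1.818985 − 0.910885 = 0.908099
N(d₁) = 0.965543,  N(d₂) = 0.818087,  e^(−rT) = 0.776302
E₀ = V₀·N(d₁) − D·e^(−rT)·N(d₂)
   = 415.8724·0.965543 − 154.7115·0.776302·0.818087 = 303.288159
B₀ = V₀ − E₀ = 415.8724 − 303.288159 = 112.584241

B0=112.5842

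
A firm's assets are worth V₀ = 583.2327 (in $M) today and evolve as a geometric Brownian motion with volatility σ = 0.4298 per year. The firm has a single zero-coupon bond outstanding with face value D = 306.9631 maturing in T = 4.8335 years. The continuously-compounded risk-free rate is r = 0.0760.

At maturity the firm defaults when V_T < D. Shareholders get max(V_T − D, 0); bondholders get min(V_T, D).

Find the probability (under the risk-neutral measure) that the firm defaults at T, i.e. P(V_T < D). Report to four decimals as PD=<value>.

d₁ = [ln(V₀/D) + (r + σ²/2)T] / (σ√T)
   = [ln(583.2327/306.9631) + (0.0760 + 0.5·0.4298²)·4.8335] / (0.4298·√4.8335)
   = [0.641859 + 0.813787] / 0.944925 = 1.540489
d₂ = d₁ − σ√T = 1.540489 − 0.944925 = 0.595564
risk-neutral PD = N(−d₂) = N(-0.595564) = 0.275733

PD=0.2757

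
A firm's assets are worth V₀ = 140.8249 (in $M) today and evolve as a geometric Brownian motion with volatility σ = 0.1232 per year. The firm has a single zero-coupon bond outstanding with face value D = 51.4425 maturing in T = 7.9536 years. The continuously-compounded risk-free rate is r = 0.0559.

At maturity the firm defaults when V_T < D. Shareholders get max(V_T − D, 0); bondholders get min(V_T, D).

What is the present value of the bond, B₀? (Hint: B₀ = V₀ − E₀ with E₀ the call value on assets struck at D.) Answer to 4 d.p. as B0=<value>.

d₁ = [ln(V₀/D) + (r + σ²/2)T] / (σ√T)
   = [ln(140.8249/51.4425) + (0.0559 + 0.5·0.1232²)·7.9536] / (0.1232·√7.9536)
   = [1.007053 + 0.504967] / 0.347450 = 4.351759
d₂ = d₁ − σ√T = 4.351759 − 0.347450 = 4.004309
N(d₁) = 0.999993,  N(d₂) = 0.999969,  e^(−rT) = 0.641077
E₀ = V₀·N(d₁) − D·e^(−rT)·N(d₂)
   = 140.8249·0.999993 − 51.4425·0.641077·0.999969 = 107.846389
B₀ = V₀ − E₀ = 140.8249 − 107.846389 = 32.978511

B0=32.9785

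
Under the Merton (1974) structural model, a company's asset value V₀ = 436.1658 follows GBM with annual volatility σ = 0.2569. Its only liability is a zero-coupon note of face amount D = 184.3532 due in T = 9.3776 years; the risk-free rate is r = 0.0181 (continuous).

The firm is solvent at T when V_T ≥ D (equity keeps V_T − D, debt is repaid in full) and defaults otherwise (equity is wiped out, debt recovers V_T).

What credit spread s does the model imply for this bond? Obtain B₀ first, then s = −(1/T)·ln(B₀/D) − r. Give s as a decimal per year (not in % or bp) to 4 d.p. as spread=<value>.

spread=0.0061

d₁ = [ln(V₀/D) + (r + σ²/2)T] / (σ√T)
   = [ln(436.1658/184.3532) + (0.0181 + 0.5·0.2569²)·9.3776] / (0.2569·√9.3776)
   = [0.861169 + 0.479184] / 0.786701 = 1.703763
d₂ = d₁ − σ√T = 1.703763 − 0.786701 = 0.917062
N(d₁) = 0.955787,  N(d₂) = 0.820445,  e^(−rT) = 0.843889
E₀ = V₀·N(d₁) − D·e^(−rT)·N(d₂)
   = 436.1658·0.955787 − 184.3532·0.843889·0.820445 = 289.242188
B₀ = V₀ − E₀ = 436.1658 − 289.242188 = 146.923612
spread = −(1/T)·ln(B₀/D) − r = −(1/9.3776)·ln(146.923612/184.3532) − 0.0181 = 0.00610029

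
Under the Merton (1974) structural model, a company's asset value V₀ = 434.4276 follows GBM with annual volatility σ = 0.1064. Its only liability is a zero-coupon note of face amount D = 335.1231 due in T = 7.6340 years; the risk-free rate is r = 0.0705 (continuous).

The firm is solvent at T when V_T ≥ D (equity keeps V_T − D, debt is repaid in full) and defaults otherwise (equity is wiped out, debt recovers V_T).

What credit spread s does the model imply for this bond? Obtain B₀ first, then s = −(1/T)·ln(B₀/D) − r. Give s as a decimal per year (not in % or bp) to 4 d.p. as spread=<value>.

d₁ = [ln(V₀/D) + (r + σ²/2)T] / (σ√T)
   = [ln(434.4276/335.1231) + (0.0705 + 0.5·0.1064²)·7.6340] / (0.1064·√7.6340)
   = [0.259531 + 0.581409] / 0.293980 = 2.860537
d₂ = d₁ − σ√T = 2.860537 − 0.293980 = 2.566557
N(d₁) = 0.997885,  N(d₂) = 0.994864,  e^(−rT) = 0.583800
E₀ = V₀·N(d₁) − D·e^(−rT)·N(d₂)
   = 434.4276·0.997885 − 335.1231·0.583800·0.994864 = 238.868890
B₀ = V₀ − E₀ = 434.4276 − 238.868890 = 195.558710
spread = −(1/T)·ln(B₀/D) − r = −(1/7.6340)·ln(195.558710/335.1231) − 0.0705 = 0.00005767

spread=0.0001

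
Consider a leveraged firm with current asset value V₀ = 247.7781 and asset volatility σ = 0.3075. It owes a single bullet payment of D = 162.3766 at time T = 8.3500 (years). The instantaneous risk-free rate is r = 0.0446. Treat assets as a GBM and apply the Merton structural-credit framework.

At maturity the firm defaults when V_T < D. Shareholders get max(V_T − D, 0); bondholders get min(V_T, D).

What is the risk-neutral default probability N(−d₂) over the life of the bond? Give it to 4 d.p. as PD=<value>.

d₁ = [ln(V₀/D) + (r + σ²/2)T] / (σ√T)
   = [ln(247.7781/162.3766) + (0.0446 + 0.5·0.3075²)·8.3500] / (0.3075·√8.3500)
   = [0.422615 + 0.767182] / 0.888563 = 1.339013
d₂ = d₁ − σ√T = 1.339013 − 0.888563 = 0.450450
risk-neutral PD = N(−d₂) = N(-0.450450) = 0.326193

PD=0.3262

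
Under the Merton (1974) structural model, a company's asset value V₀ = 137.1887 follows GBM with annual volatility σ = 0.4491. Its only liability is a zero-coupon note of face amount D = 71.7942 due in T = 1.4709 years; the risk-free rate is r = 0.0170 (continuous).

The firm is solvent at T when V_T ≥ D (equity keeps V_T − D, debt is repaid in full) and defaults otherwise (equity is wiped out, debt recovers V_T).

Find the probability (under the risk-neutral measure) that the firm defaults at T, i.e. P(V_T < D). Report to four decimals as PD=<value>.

PD=0.1679

d₁ = [ln(V₀/D) + (r + σ²/2)T] / (σ√T)
   = [ln(137.1887/71.7942) + (0.0170 + 0.5·0.4491²)·1.4709] / (0.4491·√1.4709)
   = [0.647554 + 0.173339] / 0.544671 = 1.507133
d₂ = d₁ − σ√T = 1.507133 − 0.544671 = 0.962462
risk-neutral PD = N(−d₂) = N(-0.962462) = 0.167909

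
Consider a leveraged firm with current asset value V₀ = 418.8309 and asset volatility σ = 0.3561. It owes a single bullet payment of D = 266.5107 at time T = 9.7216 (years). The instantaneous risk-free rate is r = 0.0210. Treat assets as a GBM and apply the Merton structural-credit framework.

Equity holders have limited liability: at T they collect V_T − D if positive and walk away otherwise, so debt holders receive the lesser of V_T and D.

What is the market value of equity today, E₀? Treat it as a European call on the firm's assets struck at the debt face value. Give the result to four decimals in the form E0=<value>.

E0=254.3591

d₁ = [ln(V₀/D) + (r + σ²/2)T] / (σ√T)
   = [ln(418.8309/266.5107) + (0.0210 + 0.5·0.3561²)·9.7216] / (0.3561·√9.7216)
   = [0.452053 + 0.820538] / 1.110301 = 1.146167
d₂ = d₁ − σ√T = 1.146167 − 1.110301 = 0.035866
N(d₁) = 0.874137,  N(d₂) = 0.514305,  e^(−rT) = 0.815337
E₀ = V₀·N(d₁) − D·e^(−rT)·N(d₂)
   = 418.8309·0.874137 − 266.5107·0.815337·0.514305 = 254.359059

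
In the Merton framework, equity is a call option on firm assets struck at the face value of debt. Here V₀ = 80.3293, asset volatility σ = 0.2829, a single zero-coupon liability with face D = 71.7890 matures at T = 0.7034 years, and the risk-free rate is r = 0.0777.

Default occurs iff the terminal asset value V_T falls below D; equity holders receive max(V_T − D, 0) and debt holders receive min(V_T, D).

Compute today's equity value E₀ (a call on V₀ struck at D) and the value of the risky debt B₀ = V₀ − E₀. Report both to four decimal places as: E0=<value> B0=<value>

d₁ = [ln(V₀/D) + (r + σ²/2)T] / (σ√T)
   = [ln(80.3293/71.7890) + (0.0777 + 0.5·0.2829²)·0.7034] / (0.2829·√0.7034)
   = [0.112403 + 0.082802] / 0.237265 = 0.822728
d₂ = d₁ − σ√T = 0.822728 − 0.237265 = 0.585463
N(d₁) = 0.794669,  N(d₂) = 0.720882,  e^(−rT) = 0.946813
E₀ = V₀·N(d₁) − D·e^(−rT)·N(d₂)
   = 80.3293·0.794669 − 71.7890·0.946813·0.720882 = 14.836326
B₀ = V₀ − E₀ = 80.3293 − 14.836326 = 65.492974

E0=14.8363 B0=65.4930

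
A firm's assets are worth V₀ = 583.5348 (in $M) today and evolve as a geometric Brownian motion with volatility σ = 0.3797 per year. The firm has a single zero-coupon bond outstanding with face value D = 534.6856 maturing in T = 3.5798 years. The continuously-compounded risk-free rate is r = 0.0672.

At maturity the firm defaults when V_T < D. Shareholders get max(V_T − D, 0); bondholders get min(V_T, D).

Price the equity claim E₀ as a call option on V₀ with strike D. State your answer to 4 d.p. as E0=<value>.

d₁ = [ln(V₀/D) + (r + σ²/2)T] / (σ√T)
   = [ln(583.5348/534.6856) + (0.0672 + 0.5·0.3797²)·3.5798] / (0.3797·√3.5798)
   = [0.087425 + 0.498616] / 0.718406 = 0.815752
d₂ = d₁ − σ√T = 0.815752 − 0.718406 = 0.097346
N(d₁) = 0.792679,  N(d₂) = 0.538774,  e^(−rT) = 0.786185
E₀ = V₀·N(d₁) − D·e^(−rT)·N(d₂)
   = 583.5348·0.792679 − 534.6856·0.786185·0.538774 = 236.075573

E0=236.0756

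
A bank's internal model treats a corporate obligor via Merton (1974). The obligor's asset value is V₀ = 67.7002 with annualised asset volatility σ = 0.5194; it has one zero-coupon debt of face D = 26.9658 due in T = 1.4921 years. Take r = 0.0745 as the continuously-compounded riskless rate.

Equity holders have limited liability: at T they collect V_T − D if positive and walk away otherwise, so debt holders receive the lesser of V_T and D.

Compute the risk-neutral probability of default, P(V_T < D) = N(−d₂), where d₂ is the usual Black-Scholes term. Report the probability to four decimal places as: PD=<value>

PD=0.0953

d₁ = [ln(V₀/D) + (r + σ²/2)T] / (σ√T)
   = [ln(67.7002/26.9658) + (0.0745 + 0.5·0.5194²)·1.4921] / (0.5194·√1.4921)
   = [0.920520 + 0.312428] / 0.634455 = 1.943318
d₂ = d₁ − σ√T = 1.943318 − 0.634455 = 1.308863
risk-neutral PD = N(−d₂) = N(-1.308863) = 0.095290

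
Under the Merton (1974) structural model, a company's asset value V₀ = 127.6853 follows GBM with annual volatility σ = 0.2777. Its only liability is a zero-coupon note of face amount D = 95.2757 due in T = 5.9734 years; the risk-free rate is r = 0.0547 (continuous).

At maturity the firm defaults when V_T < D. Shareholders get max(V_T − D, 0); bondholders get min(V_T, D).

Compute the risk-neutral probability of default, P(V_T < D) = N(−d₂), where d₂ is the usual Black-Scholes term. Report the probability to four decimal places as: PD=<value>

PD=0.2832

d₁ = [ln(V₀/D) + (r + σ²/2)T] / (σ√T)
   = [ln(127.6853/95.2757) + (0.0547 + 0.5·0.2777²)·5.9734] / (0.2777·√5.9734)
   = [0.292794 + 0.557071] / 0.678714 = 1.252170
d₂ = d₁ − σ√T = 1.252170 − 0.678714 = 0.573456
risk-neutral PD = N(−d₂) = N(-0.573456) = 0.283168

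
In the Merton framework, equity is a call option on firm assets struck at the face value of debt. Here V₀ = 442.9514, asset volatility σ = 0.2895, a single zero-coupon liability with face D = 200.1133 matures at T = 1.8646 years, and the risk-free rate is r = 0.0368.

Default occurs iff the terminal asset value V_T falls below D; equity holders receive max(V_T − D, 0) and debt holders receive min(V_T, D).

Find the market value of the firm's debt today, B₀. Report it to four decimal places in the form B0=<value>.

B0=186.2693

d₁ = [ln(V₀/D) + (r + σ²/2)T] / (σ√T)
   = [ln(442.9514/200.1133) + (0.0368 + 0.5·0.2895²)·1.8646] / (0.2895·√1.8646)
   = [0.794576 + 0.146754] / 0.395313 = 2.381225
d₂ = d₁ − σ√T = 2.381225 − 0.395313 = 1.985912
N(d₁) = 0.991372,  N(d₂) = 0.976478,  e^(−rT) = 0.933684
E₀ = V₀·N(d₁) − D·e^(−rT)·N(d₂)
   = 442.9514·0.991372 − 200.1133·0.933684·0.976478 = 256.682052
B₀ = V₀ − E₀ = 442.9514 − 256.682052 = 186.269348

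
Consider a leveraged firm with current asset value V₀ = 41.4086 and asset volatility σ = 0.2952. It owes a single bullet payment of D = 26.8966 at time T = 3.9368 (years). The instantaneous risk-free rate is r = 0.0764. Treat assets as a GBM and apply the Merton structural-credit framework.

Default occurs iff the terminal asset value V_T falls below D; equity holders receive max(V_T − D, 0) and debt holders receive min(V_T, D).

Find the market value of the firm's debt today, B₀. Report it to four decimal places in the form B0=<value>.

d₁ = [ln(V₀/D) + (r + σ²/2)T] / (σ√T)
   = [ln(41.4086/26.8966) + (0.0764 + 0.5·0.2952²)·3.9368] / (0.2952·√3.9368)
   = [0.431489 + 0.472304] / 0.585717 = 1.543053
d₂ = d₁ − σ√T = 1.543053 − 0.585717 = 0.957335
N(d₁) = 0.938591,  N(d₂) = 0.830801,  e^(−rT) = 0.740247
E₀ = V₀·N(d₁) − D·e^(−rT)·N(d₂)
   = 41.4086·0.938591 − 26.8966·0.740247·0.830801 = 22.324388
B₀ = V₀ − E₀ = 41.4086 − 22.324388 = 19.084212

B0=19.0842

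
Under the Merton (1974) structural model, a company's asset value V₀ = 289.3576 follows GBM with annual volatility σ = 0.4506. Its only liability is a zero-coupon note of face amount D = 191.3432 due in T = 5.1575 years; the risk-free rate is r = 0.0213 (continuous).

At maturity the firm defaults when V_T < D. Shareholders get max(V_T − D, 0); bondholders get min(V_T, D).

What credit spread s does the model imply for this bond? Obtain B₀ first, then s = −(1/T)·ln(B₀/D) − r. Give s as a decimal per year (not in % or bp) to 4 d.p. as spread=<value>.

d₁ = [ln(V₀/D) + (r + σ²/2)T] / (σ√T)
   = [ln(289.3576/191.3432) + (0.0213 + 0.5·0.4506²)·5.1575] / (0.4506·√5.1575)
   = [0.413595 + 0.633445] / 1.023318 = 1.023181
d₂ = d₁ − σ√T = 1.023181 − 1.023318 = -0.000138
N(d₁) = 0.846889,  N(d₂) = 0.499945,  e^(−rT) = 0.895964
E₀ = V₀·N(d₁) − D·e^(−rT)·N(d₂)
   = 289.3576·0.846889 − 191.3432·0.895964·0.499945 = 159.344795
B₀ = V₀ − E₀ = 289.3576 − 159.344795 = 130.012805
spread = −(1/T)·ln(B₀/D) − r = −(1/5.1575)·ln(130.012805/191.3432) − 0.0213 = 0.05362695

spread=0.0536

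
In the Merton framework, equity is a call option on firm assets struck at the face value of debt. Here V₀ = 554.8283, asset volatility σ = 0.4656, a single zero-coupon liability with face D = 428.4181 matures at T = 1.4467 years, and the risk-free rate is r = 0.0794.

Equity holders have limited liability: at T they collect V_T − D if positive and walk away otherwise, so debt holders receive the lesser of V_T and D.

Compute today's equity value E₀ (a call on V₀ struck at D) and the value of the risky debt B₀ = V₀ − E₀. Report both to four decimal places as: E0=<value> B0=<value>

d₁ = [ln(V₀/D) + (r + σ²/2)T] / (σ√T)
   = [ln(554.8283/428.4181) + (0.0794 + 0.5·0.4656²)·1.4467] / (0.4656·√1.4467)
   = [0.258559 + 0.271678] / 0.560018 = 0.946821
d₂ = d₁ − σ√T = 0.946821 − 0.560018 = 0.386803
N(d₁) = 0.828135,  N(d₂) = 0.650549,  e^(−rT) = 0.891484
E₀ = V₀·N(d₁) − D·e^(−rT)·N(d₂)
   = 554.8283·0.828135 − 428.4181·0.891484·0.650549 = 211.010033
B₀ = V₀ − E₀ = 554.8283 − 211.010033 = 343.818267

E0=211.0100 B0=343.8183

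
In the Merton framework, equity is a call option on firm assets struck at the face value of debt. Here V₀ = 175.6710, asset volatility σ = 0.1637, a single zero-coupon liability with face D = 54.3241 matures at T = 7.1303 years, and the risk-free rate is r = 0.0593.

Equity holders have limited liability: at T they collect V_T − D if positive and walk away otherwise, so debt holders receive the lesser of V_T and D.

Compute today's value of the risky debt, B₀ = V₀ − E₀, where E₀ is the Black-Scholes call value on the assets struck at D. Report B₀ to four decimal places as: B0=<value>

B0=35.5917

d₁ = [ln(V₀/D) + (r + σ²/2)T] / (σ√T)
   = [ln(175.6710/54.3241) + (0.0593 + 0.5·0.1637²)·7.1303] / (0.1637·√7.1303)
   = [1.173645 + 0.518365] / 0.437122 = 3.870795
d₂ = d₁ − σ√T = 3.870795 − 0.437122 = 3.433674
N(d₁) = 0.999946,  N(d₂) = 0.999702,  e^(−rT) = 0.655192
E₀ = V₀·N(d₁) − D·e^(−rT)·N(d₂)
   = 175.6710·0.999946 − 54.3241·0.655192·0.999702 = 140.079347
B₀ = V₀ − E₀ = 175.6710 − 140.079347 = 35.591653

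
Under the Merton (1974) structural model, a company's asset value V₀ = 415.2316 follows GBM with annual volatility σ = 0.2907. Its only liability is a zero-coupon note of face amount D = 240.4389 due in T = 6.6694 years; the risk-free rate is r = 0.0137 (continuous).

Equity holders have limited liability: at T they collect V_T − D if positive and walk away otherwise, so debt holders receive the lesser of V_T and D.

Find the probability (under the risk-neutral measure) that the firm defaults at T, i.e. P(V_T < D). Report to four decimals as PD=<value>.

PD=0.3177

d₁ = [ln(V₀/D) + (r + σ²/2)T] / (σ√T)
   = [ln(415.2316/240.4389) + (0.0137 + 0.5·0.2907²)·6.6694] / (0.2907·√6.6694)
   = [0.546370 + 0.373175] / 0.750738 = 1.224855
d₂ = d₁ − σ√T = 1.224855 − 0.750738 = 0.474117
risk-neutral PD = N(−d₂) = N(-0.474117) = 0.317708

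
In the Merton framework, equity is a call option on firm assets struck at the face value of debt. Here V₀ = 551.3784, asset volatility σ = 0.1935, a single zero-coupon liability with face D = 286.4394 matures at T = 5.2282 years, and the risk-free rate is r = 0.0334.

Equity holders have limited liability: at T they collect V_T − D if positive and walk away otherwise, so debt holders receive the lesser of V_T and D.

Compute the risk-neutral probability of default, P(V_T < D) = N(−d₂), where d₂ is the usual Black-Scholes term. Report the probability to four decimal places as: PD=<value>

PD=0.0491

d₁ = [ln(V₀/D) + (r + σ²/2)T] / (σ√T)
   = [ln(551.3784/286.4394) + (0.0334 + 0.5·0.1935²)·5.2282] / (0.1935·√5.2282)
   = [0.654894 + 0.272500] / 0.442443 = 2.096077
d₂ = d₁ − σ√T = 2.096077 − 0.442443 = 1.653634
risk-neutral PD = N(−d₂) = N(-1.653634) = 0.049101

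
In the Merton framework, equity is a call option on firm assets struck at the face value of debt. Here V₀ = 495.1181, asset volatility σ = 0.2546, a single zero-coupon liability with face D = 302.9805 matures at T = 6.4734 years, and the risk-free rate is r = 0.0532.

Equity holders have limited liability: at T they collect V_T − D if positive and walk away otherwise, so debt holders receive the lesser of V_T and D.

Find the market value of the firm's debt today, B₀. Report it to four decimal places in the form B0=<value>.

d₁ = [ln(V₀/D) + (r + σ²/2)T] / (σ√T)
   = [ln(495.1181/302.9805) + (0.0532 + 0.5·0.2546²)·6.4734] / (0.2546·√6.4734)
   = [0.491128 + 0.554192] / 0.647776 = 1.613706
d₂ = d₁ − σ√T = 1.613706 − 0.647776 = 0.965930
N(d₁) = 0.946704,  N(d₂) = 0.832960,  e^(−rT) = 0.708656
E₀ = V₀·N(d₁) − D·e^(−rT)·N(d₂)
   = 495.1181·0.946704 − 302.9805·0.708656·0.832960 = 289.886379
B₀ = V₀ − E₀ = 495.1181 − 289.886379 = 205.231721

B0=205.2317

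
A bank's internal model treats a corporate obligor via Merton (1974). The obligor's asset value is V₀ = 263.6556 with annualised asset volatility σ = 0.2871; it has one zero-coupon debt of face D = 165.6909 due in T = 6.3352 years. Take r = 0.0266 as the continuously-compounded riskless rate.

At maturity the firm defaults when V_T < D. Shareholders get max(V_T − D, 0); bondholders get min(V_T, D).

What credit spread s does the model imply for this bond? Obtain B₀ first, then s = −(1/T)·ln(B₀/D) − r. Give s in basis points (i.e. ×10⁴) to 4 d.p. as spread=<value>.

spread=166.3353

d₁ = [ln(V₀/D) + (r + σ²/2)T] / (σ√T)
   = [ln(263.6556/165.6909) + (0.0266 + 0.5·0.2871²)·6.3352] / (0.2871·√6.3352)
   = [0.464520 + 0.429610] / 0.722626 = 1.237335
d₂ = d₁ − σ√T = 1.237335 − 0.722626 = 0.514709
N(d₁) = 0.892019,  N(d₂) = 0.696622,  e^(−rT) = 0.844917
E₀ = V₀·N(d₁) − D·e^(−rT)·N(d₂)
   = 263.6556·0.892019 − 165.6909·0.844917·0.696622 = 137.662024
B₀ = V₀ − E₀ = 263.6556 − 137.662024 = 125.993576
spread = −(1/T)·ln(B₀/D) − r = −(1/6.3352)·ln(125.993576/165.6909) − 0.0266 = 0.01663353
in basis points: 0.01663353 × 10⁴ = 166.3353 bp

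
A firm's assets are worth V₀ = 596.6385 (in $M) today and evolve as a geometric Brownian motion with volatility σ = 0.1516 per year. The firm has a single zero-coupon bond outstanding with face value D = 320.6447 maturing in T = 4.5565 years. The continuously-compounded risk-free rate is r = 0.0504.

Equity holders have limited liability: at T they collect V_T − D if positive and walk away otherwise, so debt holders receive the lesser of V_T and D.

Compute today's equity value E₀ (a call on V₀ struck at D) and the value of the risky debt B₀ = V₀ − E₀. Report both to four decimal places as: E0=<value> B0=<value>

d₁ = [ln(V₀/D) + (r + σ²/2)T] / (σ√T)
   = [ln(596.6385/320.6447) + (0.0504 + 0.5·0.1516²)·4.5565] / (0.1516·√4.5565)
   = [0.620978 + 0.282008] / 0.323605 = 2.790396
d₂ = d₁ − σ√T = 2.790396 − 0.323605 = 2.466791
N(d₁) = 0.997368,  N(d₂) = 0.993184,  e^(−rT) = 0.794814
E₀ = V₀·N(d₁) − D·e^(−rT)·N(d₂)
   = 596.6385·0.997368 − 320.6447·0.794814·0.993184 = 341.952458
B₀ = V₀ − E₀ = 596.6385 − 341.952458 = 254.686042

E0=341.9525 B0=254.6860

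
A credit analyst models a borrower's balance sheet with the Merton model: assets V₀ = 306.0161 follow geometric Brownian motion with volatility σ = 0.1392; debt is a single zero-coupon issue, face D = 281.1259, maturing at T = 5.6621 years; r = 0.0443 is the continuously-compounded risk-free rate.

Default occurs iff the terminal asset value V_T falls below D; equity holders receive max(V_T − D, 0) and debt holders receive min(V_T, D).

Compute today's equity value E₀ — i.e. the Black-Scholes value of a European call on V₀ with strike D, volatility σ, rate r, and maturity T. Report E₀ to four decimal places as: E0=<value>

d₁ = [ln(V₀/D) + (r + σ²/2)T] / (σ√T)
   = [ln(306.0161/281.1259) + (0.0443 + 0.5·0.1392²)·5.6621] / (0.1392·√5.6621)
   = [0.084835 + 0.305687] / 0.331229 = 1.179011
d₂ = d₁ − σ√T = 1.179011 − 0.331229 = 0.847782
N(d₁) = 0.880803,  N(d₂) = 0.801720,  e^(−rT) = 0.778154
E₀ = V₀·N(d₁) − D·e^(−rT)·N(d₂)
   = 306.0161·0.880803 − 281.1259·0.778154·0.801720 = 94.156221

E0=94.1562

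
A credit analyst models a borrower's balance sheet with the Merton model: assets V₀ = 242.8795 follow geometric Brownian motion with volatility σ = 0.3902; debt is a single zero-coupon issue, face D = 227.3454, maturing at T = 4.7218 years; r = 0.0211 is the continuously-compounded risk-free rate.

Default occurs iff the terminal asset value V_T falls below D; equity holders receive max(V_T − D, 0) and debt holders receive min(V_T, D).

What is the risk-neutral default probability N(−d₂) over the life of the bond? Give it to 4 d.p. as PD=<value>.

PD=0.5904

d₁ = [ln(V₀/D) + (r + σ²/2)T] / (σ√T)
   = [ln(242.8795/227.3454) + (0.0211 + 0.5·0.3902²)·4.7218] / (0.3902·√4.7218)
   = [0.066095 + 0.459091] / 0.847893 = 0.619402
d₂ = d₁ − σ√T = 0.619402 − 0.847893 = -0.228491
risk-neutral PD = N(−d₂) = N(0.228491) = 0.590368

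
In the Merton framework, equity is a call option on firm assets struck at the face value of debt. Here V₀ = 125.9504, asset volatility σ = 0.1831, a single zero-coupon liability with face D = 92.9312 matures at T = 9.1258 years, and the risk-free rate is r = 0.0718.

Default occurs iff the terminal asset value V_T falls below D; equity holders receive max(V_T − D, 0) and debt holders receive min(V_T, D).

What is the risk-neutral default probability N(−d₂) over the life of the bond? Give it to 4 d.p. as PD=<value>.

d₁ = [ln(V₀/D) + (r + σ²/2)T] / (σ√T)
   = [ln(125.9504/92.9312) + (0.0718 + 0.5·0.1831²)·9.1258] / (0.1831·√9.1258)
   = [0.304029 + 0.808206] / 0.553126 = 2.010818
d₂ = d₁ − σ√T = 2.010818 − 0.553126 = 1.457693
risk-neutral PD = N(−d₂) = N(-1.457693) = 0.072463

PD=0.0725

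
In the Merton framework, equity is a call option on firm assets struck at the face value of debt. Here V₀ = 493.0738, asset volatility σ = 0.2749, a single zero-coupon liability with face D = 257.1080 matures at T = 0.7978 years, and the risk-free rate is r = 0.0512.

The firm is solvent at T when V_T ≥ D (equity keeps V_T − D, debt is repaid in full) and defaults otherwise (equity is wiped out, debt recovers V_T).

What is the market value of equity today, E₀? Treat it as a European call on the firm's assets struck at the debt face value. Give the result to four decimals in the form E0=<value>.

E0=246.3173

d₁ = [ln(V₀/D) + (r + σ²/2)T] / (σ√T)
   = [ln(493.0738/257.1080) + (0.0512 + 0.5·0.2749²)·0.7978] / (0.2749·√0.7978)
   = [0.651163 + 0.070992] / 0.245540 = 2.941092
d₂ = d₁ − σ√T = 2.941092 − 0.245540 = 2.695552
N(d₁) = 0.998365,  N(d₂) = 0.996486,  e^(−rT) = 0.959976
E₀ = V₀·N(d₁) − D·e^(−rT)·N(d₂)
   = 493.0738·0.998365 − 257.1080·0.959976·0.996486 = 246.317282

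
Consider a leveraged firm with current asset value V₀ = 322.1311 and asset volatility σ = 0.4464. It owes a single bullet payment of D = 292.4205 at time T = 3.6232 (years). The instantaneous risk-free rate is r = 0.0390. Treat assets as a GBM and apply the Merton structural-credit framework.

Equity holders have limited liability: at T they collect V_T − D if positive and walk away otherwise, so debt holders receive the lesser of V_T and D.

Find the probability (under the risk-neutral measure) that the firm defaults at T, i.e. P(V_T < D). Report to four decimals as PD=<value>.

d₁ = [ln(V₀/D) + (r + σ²/2)T] / (σ√T)
   = [ln(322.1311/292.4205) + (0.0390 + 0.5·0.4464²)·3.6232] / (0.4464·√3.6232)
   = [0.096766 + 0.502308] / 0.849709 = 0.705033
d₂ = d₁ − σ√T = 0.705033 − 0.849709 = -0.144676
risk-neutral PD = N(−d₂) = N(0.144676) = 0.557517

PD=0.5575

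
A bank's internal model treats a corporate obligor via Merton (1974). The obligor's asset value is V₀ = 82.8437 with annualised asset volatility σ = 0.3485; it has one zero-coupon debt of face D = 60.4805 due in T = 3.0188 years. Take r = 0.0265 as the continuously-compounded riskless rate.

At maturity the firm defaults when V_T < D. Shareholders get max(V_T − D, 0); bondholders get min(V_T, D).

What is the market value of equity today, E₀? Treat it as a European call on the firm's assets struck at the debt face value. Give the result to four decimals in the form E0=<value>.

E0=33.2337

d₁ = [ln(V₀/D) + (r + σ²/2)T] / (σ√T)
   = [ln(82.8437/60.4805) + (0.0265 + 0.5·0.3485²)·3.0188] / (0.3485·√3.0188)
   = [0.314635 + 0.263318] / 0.605508 = 0.954492
d₂ = d₁ − σ√T = 0.954492 − 0.605508 = 0.348984
N(d₁) = 0.830083,  N(d₂) = 0.636449,  e^(−rT) = 0.923118
E₀ = V₀·N(d₁) − D·e^(−rT)·N(d₂)
   = 82.8437·0.830083 − 60.4805·0.923118·0.636449 = 33.233749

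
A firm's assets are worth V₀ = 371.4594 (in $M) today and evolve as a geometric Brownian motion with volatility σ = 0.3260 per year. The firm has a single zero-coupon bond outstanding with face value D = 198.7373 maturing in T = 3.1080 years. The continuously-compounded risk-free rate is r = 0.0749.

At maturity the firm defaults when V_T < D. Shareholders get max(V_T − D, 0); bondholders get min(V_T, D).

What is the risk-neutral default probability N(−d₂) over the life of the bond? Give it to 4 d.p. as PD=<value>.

d₁ = [ln(V₀/D) + (r + σ²/2)T] / (σ√T)
   = [ln(371.4594/198.7373) + (0.0749 + 0.5·0.3260²)·3.1080] / (0.3260·√3.1080)
   = [0.625456 + 0.397942] / 0.574722 = 1.780682
d₂ = d₁ − σ√T = 1.780682 − 0.574722 = 1.205960
risk-neutral PD = N(−d₂) = N(-1.205960) = 0.113917

PD=0.1139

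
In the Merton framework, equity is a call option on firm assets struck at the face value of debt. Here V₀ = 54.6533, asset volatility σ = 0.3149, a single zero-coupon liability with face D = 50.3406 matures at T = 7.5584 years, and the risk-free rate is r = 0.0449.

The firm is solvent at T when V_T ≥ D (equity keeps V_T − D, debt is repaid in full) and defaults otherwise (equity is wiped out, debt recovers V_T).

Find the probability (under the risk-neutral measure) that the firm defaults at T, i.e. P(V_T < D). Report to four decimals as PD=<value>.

PD=0.4784

d₁ = [ln(V₀/D) + (r + σ²/2)T] / (σ√T)
   = [ln(54.6533/50.3406) + (0.0449 + 0.5·0.3149²)·7.5584] / (0.3149·√7.5584)
   = [0.082198 + 0.714125] / 0.865740 = 0.919817
d₂ = d₁ − σ√T = 0.919817 − 0.865740 = 0.054077
risk-neutral PD = N(−d₂) = N(-0.054077) = 0.478437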